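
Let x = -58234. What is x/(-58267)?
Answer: 5294/5297 ≈ 0.99943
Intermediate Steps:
x/(-58267) = -58234/(-58267) = -58234*(-1/58267) = 5294/5297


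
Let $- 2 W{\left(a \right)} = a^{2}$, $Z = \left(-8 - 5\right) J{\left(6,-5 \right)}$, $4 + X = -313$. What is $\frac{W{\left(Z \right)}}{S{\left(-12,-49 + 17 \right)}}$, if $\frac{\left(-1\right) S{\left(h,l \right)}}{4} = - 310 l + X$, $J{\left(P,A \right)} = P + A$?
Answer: $\frac{169}{76824} \approx 0.0021998$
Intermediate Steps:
$J{\left(P,A \right)} = A + P$
$X = -317$ ($X = -4 - 313 = -317$)
$S{\left(h,l \right)} = 1268 + 1240 l$ ($S{\left(h,l \right)} = - 4 \left(- 310 l - 317\right) = - 4 \left(-317 - 310 l\right) = 1268 + 1240 l$)
$Z = -13$ ($Z = \left(-8 - 5\right) \left(-5 + 6\right) = \left(-13\right) 1 = -13$)
$W{\left(a \right)} = - \frac{a^{2}}{2}$
$\frac{W{\left(Z \right)}}{S{\left(-12,-49 + 17 \right)}} = \frac{\left(- \frac{1}{2}\right) \left(-13\right)^{2}}{1268 + 1240 \left(-49 + 17\right)} = \frac{\left(- \frac{1}{2}\right) 169}{1268 + 1240 \left(-32\right)} = - \frac{169}{2 \left(1268 - 39680\right)} = - \frac{169}{2 \left(-38412\right)} = \left(- \frac{169}{2}\right) \left(- \frac{1}{38412}\right) = \frac{169}{76824}$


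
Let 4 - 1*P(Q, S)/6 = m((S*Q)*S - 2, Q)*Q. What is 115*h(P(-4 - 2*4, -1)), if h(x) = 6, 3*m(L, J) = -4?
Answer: 690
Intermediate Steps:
m(L, J) = -4/3 (m(L, J) = (⅓)*(-4) = -4/3)
P(Q, S) = 24 + 8*Q (P(Q, S) = 24 - (-8)*Q = 24 + 8*Q)
115*h(P(-4 - 2*4, -1)) = 115*6 = 690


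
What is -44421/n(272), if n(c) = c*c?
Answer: -2613/4352 ≈ -0.60041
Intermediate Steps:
n(c) = c**2
-44421/n(272) = -44421/(272**2) = -44421/73984 = -44421*1/73984 = -2613/4352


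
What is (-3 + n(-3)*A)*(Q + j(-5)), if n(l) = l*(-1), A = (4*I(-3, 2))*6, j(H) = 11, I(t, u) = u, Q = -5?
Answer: 846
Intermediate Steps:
A = 48 (A = (4*2)*6 = 8*6 = 48)
n(l) = -l
(-3 + n(-3)*A)*(Q + j(-5)) = (-3 - 1*(-3)*48)*(-5 + 11) = (-3 + 3*48)*6 = (-3 + 144)*6 = 141*6 = 846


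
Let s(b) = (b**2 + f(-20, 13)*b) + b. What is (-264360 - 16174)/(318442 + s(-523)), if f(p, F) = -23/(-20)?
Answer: -5610680/11816931 ≈ -0.47480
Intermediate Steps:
f(p, F) = 23/20 (f(p, F) = -23*(-1/20) = 23/20)
s(b) = b**2 + 43*b/20 (s(b) = (b**2 + 23*b/20) + b = b**2 + 43*b/20)
(-264360 - 16174)/(318442 + s(-523)) = (-264360 - 16174)/(318442 + (1/20)*(-523)*(43 + 20*(-523))) = -280534/(318442 + (1/20)*(-523)*(43 - 10460)) = -280534/(318442 + (1/20)*(-523)*(-10417)) = -280534/(318442 + 5448091/20) = -280534/11816931/20 = -280534*20/11816931 = -5610680/11816931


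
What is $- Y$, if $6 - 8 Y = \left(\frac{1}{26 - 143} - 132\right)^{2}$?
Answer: $\frac{238465891}{109512} \approx 2177.5$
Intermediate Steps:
$Y = - \frac{238465891}{109512}$ ($Y = \frac{3}{4} - \frac{\left(\frac{1}{26 - 143} - 132\right)^{2}}{8} = \frac{3}{4} - \frac{\left(\frac{1}{-117} - 132\right)^{2}}{8} = \frac{3}{4} - \frac{\left(- \frac{1}{117} - 132\right)^{2}}{8} = \frac{3}{4} - \frac{\left(- \frac{15445}{117}\right)^{2}}{8} = \frac{3}{4} - \frac{238548025}{109512} = - \frac{238465891}{109512} \approx -2177.5$)
$- Y = \left(-1\right) \left(- \frac{238465891}{109512}\right) = \frac{238465891}{109512}$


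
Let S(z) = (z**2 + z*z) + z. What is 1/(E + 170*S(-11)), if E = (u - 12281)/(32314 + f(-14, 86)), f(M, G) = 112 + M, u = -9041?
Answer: 16206/636398959 ≈ 2.5465e-5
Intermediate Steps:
E = -10661/16206 (E = (-9041 - 12281)/(32314 + (112 - 14)) = -21322/(32314 + 98) = -21322/32412 = -21322*1/32412 = -10661/16206 ≈ -0.65784)
S(z) = z + 2*z**2 (S(z) = (z**2 + z**2) + z = 2*z**2 + z = z + 2*z**2)
1/(E + 170*S(-11)) = 1/(-10661/16206 + 170*(-11*(1 + 2*(-11)))) = 1/(-10661/16206 + 170*(-11*(1 - 22))) = 1/(-10661/16206 + 170*(-11*(-21))) = 1/(-10661/16206 + 170*231) = 1/(-10661/16206 + 39270) = 1/(636398959/16206) = 16206/636398959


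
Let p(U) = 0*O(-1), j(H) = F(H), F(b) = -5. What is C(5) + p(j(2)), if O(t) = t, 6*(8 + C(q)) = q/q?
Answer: -47/6 ≈ -7.8333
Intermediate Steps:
C(q) = -47/6 (C(q) = -8 + (q/q)/6 = -8 + (⅙)*1 = -8 + ⅙ = -47/6)
j(H) = -5
p(U) = 0 (p(U) = 0*(-1) = 0)
C(5) + p(j(2)) = -47/6 + 0 = -47/6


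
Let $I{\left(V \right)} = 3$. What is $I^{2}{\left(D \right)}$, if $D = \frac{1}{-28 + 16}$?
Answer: $9$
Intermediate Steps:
$D = - \frac{1}{12}$ ($D = \frac{1}{-12} = - \frac{1}{12} \approx -0.083333$)
$I^{2}{\left(D \right)} = 3^{2} = 9$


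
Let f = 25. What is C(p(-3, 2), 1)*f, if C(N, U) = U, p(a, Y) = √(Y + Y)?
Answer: 25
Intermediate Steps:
p(a, Y) = √2*√Y (p(a, Y) = √(2*Y) = √2*√Y)
C(p(-3, 2), 1)*f = 1*25 = 25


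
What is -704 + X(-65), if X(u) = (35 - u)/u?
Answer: -9172/13 ≈ -705.54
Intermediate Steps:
X(u) = (35 - u)/u
-704 + X(-65) = -704 + (35 - 1*(-65))/(-65) = -704 - (35 + 65)/65 = -704 - 1/65*100 = -704 - 20/13 = -9172/13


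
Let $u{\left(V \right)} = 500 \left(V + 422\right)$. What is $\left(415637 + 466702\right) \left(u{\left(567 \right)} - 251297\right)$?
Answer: $214587491817$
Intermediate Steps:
$u{\left(V \right)} = 211000 + 500 V$ ($u{\left(V \right)} = 500 \left(422 + V\right) = 211000 + 500 V$)
$\left(415637 + 466702\right) \left(u{\left(567 \right)} - 251297\right) = \left(415637 + 466702\right) \left(\left(211000 + 500 \cdot 567\right) - 251297\right) = 882339 \left(\left(211000 + 283500\right) - 251297\right) = 882339 \left(494500 - 251297\right) = 882339 \cdot 243203 = 214587491817$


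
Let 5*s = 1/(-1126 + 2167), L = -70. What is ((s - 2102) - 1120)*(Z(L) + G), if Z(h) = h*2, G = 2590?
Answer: -8217549410/1041 ≈ -7.8939e+6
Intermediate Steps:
Z(h) = 2*h
s = 1/5205 (s = 1/(5*(-1126 + 2167)) = (⅕)/1041 = (⅕)*(1/1041) = 1/5205 ≈ 0.00019212)
((s - 2102) - 1120)*(Z(L) + G) = ((1/5205 - 2102) - 1120)*(2*(-70) + 2590) = (-10940909/5205 - 1120)*(-140 + 2590) = -16770509/5205*2450 = -8217549410/1041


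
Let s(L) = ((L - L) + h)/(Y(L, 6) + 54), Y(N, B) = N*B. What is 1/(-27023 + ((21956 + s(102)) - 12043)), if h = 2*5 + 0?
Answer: -333/5697625 ≈ -5.8445e-5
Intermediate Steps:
Y(N, B) = B*N
h = 10 (h = 10 + 0 = 10)
s(L) = 10/(54 + 6*L) (s(L) = ((L - L) + 10)/(6*L + 54) = (0 + 10)/(54 + 6*L) = 10/(54 + 6*L))
1/(-27023 + ((21956 + s(102)) - 12043)) = 1/(-27023 + ((21956 + 5/(3*(9 + 102))) - 12043)) = 1/(-27023 + ((21956 + (5/3)/111) - 12043)) = 1/(-27023 + ((21956 + (5/3)*(1/111)) - 12043)) = 1/(-27023 + ((21956 + 5/333) - 12043)) = 1/(-27023 + (7311353/333 - 12043)) = 1/(-27023 + 3301034/333) = 1/(-5697625/333) = -333/5697625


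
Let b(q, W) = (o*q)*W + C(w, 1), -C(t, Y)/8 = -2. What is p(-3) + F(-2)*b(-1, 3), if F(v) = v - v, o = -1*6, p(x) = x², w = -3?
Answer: 9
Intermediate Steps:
C(t, Y) = 16 (C(t, Y) = -8*(-2) = 16)
o = -6
b(q, W) = 16 - 6*W*q (b(q, W) = (-6*q)*W + 16 = -6*W*q + 16 = 16 - 6*W*q)
F(v) = 0
p(-3) + F(-2)*b(-1, 3) = (-3)² + 0*(16 - 6*3*(-1)) = 9 + 0*(16 + 18) = 9 + 0*34 = 9 + 0 = 9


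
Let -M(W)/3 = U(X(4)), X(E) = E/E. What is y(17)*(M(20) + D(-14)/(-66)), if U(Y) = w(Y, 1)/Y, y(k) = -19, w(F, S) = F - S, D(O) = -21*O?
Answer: 931/11 ≈ 84.636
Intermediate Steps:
X(E) = 1
U(Y) = (-1 + Y)/Y (U(Y) = (Y - 1*1)/Y = (Y - 1)/Y = (-1 + Y)/Y)
M(W) = 0 (M(W) = -3*(-1 + 1)/1 = -3*0 = 0)
y(17)*(M(20) + D(-14)/(-66)) = -19*(0 - 21*(-14)/(-66)) = -19*(0 + 294*(-1/66)) = -19*(0 - 49/11) = -19*(-49/11) = 931/11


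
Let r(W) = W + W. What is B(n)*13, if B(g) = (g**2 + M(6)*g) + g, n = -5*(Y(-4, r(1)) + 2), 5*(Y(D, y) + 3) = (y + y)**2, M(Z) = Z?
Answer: 572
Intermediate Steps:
r(W) = 2*W
Y(D, y) = -3 + 4*y**2/5 (Y(D, y) = -3 + (y + y)**2/5 = -3 + (2*y)**2/5 = -3 + (4*y**2)/5 = -3 + 4*y**2/5)
n = -11 (n = -5*((-3 + 4*(2*1)**2/5) + 2) = -5*((-3 + (4/5)*2**2) + 2) = -5*((-3 + (4/5)*4) + 2) = -5*((-3 + 16/5) + 2) = -5*(1/5 + 2) = -5*11/5 = -11)
B(g) = g**2 + 7*g (B(g) = (g**2 + 6*g) + g = g**2 + 7*g)
B(n)*13 = -11*(7 - 11)*13 = -11*(-4)*13 = 44*13 = 572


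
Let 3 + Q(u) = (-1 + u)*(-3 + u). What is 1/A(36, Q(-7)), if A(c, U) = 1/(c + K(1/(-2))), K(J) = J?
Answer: 71/2 ≈ 35.500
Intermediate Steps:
Q(u) = -3 + (-1 + u)*(-3 + u)
A(c, U) = 1/(-½ + c) (A(c, U) = 1/(c + 1/(-2)) = 1/(c - ½) = 1/(-½ + c))
1/A(36, Q(-7)) = 1/(2/(-1 + 2*36)) = 1/(2/(-1 + 72)) = 1/(2/71) = 71/2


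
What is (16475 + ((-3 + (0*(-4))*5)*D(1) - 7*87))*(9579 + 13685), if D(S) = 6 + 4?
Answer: 368408704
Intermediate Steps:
D(S) = 10
(16475 + ((-3 + (0*(-4))*5)*D(1) - 7*87))*(9579 + 13685) = (16475 + ((-3 + (0*(-4))*5)*10 - 7*87))*(9579 + 13685) = (16475 + ((-3 + 0*5)*10 - 609))*23264 = (16475 + ((-3 + 0)*10 - 609))*23264 = (16475 + (-3*10 - 609))*23264 = (16475 + (-30 - 609))*23264 = (16475 - 639)*23264 = 15836*23264 = 368408704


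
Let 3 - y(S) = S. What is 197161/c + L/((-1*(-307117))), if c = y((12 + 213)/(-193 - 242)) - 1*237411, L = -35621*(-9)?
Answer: 451203246940/2114444342589 ≈ 0.21339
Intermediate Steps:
y(S) = 3 - S
L = 320589
c = -6884817/29 (c = (3 - (12 + 213)/(-193 - 242)) - 1*237411 = (3 - 225/(-435)) - 237411 = (3 - 225*(-1)/435) - 237411 = (3 - 1*(-15/29)) - 237411 = (3 + 15/29) - 237411 = 102/29 - 237411 = -6884817/29 ≈ -2.3741e+5)
197161/c + L/((-1*(-307117))) = 197161/(-6884817/29) + 320589/((-1*(-307117))) = 197161*(-29/6884817) + 320589/307117 = -5717669/6884817 + 320589*(1/307117) = -5717669/6884817 + 320589/307117 = 451203246940/2114444342589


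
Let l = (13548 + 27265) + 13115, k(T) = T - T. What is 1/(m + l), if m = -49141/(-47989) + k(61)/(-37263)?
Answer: 47989/2587999933 ≈ 1.8543e-5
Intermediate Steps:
k(T) = 0
m = 49141/47989 (m = -49141/(-47989) + 0/(-37263) = -49141*(-1/47989) + 0*(-1/37263) = 49141/47989 + 0 = 49141/47989 ≈ 1.0240)
l = 53928 (l = 40813 + 13115 = 53928)
1/(m + l) = 1/(49141/47989 + 53928) = 1/(2587999933/47989) = 47989/2587999933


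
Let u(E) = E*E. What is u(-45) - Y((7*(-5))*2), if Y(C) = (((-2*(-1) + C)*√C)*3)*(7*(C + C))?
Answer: 2025 - 199920*I*√70 ≈ 2025.0 - 1.6727e+6*I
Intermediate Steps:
u(E) = E²
Y(C) = 42*C^(3/2)*(2 + C) (Y(C) = (((2 + C)*√C)*3)*(7*(2*C)) = ((√C*(2 + C))*3)*(14*C) = (3*√C*(2 + C))*(14*C) = 42*C^(3/2)*(2 + C))
u(-45) - Y((7*(-5))*2) = (-45)² - 42*((7*(-5))*2)^(3/2)*(2 + (7*(-5))*2) = 2025 - 42*(-35*2)^(3/2)*(2 - 35*2) = 2025 - 42*(-70)^(3/2)*(2 - 70) = 2025 - 42*(-70*I*√70)*(-68) = 2025 - 199920*I*√70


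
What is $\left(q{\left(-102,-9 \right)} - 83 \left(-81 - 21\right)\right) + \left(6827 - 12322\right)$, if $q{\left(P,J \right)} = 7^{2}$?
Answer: $3020$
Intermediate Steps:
$q{\left(P,J \right)} = 49$
$\left(q{\left(-102,-9 \right)} - 83 \left(-81 - 21\right)\right) + \left(6827 - 12322\right) = \left(49 - 83 \left(-81 - 21\right)\right) + \left(6827 - 12322\right) = \left(49 - -8466\right) + \left(6827 - 12322\right) = \left(49 + 8466\right) - 5495 = 8515 - 5495 = 3020$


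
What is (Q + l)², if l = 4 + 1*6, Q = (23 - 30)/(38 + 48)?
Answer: 727609/7396 ≈ 98.379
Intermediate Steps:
Q = -7/86 ≈ -0.081395
l = 10 (l = 4 + 6 = 10)
(Q + l)² = (-7/86 + 10)² = (853/86)² = 727609/7396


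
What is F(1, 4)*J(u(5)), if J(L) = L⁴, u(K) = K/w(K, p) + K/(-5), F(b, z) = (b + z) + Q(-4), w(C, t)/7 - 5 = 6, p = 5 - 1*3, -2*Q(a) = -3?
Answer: 174680064/35153041 ≈ 4.9691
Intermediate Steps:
Q(a) = 3/2 (Q(a) = -½*(-3) = 3/2)
p = 2 (p = 5 - 3 = 2)
w(C, t) = 77 (w(C, t) = 35 + 7*6 = 35 + 42 = 77)
F(b, z) = 3/2 + b + z (F(b, z) = (b + z) + 3/2 = 3/2 + b + z)
u(K) = -72*K/385 (u(K) = K/77 + K/(-5) = K*(1/77) + K*(-⅕) = K/77 - K/5 = -72*K/385)
F(1, 4)*J(u(5)) = (3/2 + 1 + 4)*(-72/385*5)⁴ = 13*(-72/77)⁴/2 = (13/2)*(26873856/35153041) = 174680064/35153041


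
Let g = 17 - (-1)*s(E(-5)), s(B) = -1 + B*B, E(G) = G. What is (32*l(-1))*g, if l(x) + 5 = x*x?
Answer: -5248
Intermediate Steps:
l(x) = -5 + x² (l(x) = -5 + x*x = -5 + x²)
s(B) = -1 + B²
g = 41 (g = 17 - (-1)*(-1 + (-5)²) = 17 - (-1)*(-1 + 25) = 17 - (-1)*24 = 17 - 1*(-24) = 17 + 24 = 41)
(32*l(-1))*g = (32*(-5 + (-1)²))*41 = (32*(-5 + 1))*41 = (32*(-4))*41 = -128*41 = -5248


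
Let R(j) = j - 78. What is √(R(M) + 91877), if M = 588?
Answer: √92387 ≈ 303.95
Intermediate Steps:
R(j) = -78 + j
√(R(M) + 91877) = √((-78 + 588) + 91877) = √(510 + 91877) = √92387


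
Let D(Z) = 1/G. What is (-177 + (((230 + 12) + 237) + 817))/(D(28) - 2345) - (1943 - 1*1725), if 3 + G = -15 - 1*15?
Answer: -16907075/77386 ≈ -218.48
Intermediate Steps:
G = -33 (G = -3 + (-15 - 1*15) = -3 + (-15 - 15) = -3 - 30 = -33)
D(Z) = -1/33 (D(Z) = 1/(-33) = -1/33)
(-177 + (((230 + 12) + 237) + 817))/(D(28) - 2345) - (1943 - 1*1725) = (-177 + (((230 + 12) + 237) + 817))/(-1/33 - 2345) - (1943 - 1*1725) = (-177 + ((242 + 237) + 817))/(-77386/33) - (1943 - 1725) = (-177 + (479 + 817))*(-33/77386) - 1*218 = (-177 + 1296)*(-33/77386) - 218 = 1119*(-33/77386) - 218 = -36927/77386 - 218 = -16907075/77386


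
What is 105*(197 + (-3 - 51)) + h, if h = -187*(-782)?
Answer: 161249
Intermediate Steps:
h = 146234
105*(197 + (-3 - 51)) + h = 105*(197 + (-3 - 51)) + 146234 = 105*(197 - 54) + 146234 = 105*143 + 146234 = 15015 + 146234 = 161249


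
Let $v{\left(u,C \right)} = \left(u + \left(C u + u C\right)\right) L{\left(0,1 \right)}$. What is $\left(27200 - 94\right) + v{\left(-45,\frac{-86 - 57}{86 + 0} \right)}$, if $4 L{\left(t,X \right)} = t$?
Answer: $27106$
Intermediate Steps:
$L{\left(t,X \right)} = \frac{t}{4}$
$v{\left(u,C \right)} = 0$ ($v{\left(u,C \right)} = \left(u + \left(C u + u C\right)\right) \frac{1}{4} \cdot 0 = \left(u + \left(C u + C u\right)\right) 0 = \left(u + 2 C u\right) 0 = 0$)
$\left(27200 - 94\right) + v{\left(-45,\frac{-86 - 57}{86 + 0} \right)} = \left(27200 - 94\right) + 0 = 27106 + 0 = 27106$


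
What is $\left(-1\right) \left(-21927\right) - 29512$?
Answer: $-7585$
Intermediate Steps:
$\left(-1\right) \left(-21927\right) - 29512 = 21927 - 29512 = -7585$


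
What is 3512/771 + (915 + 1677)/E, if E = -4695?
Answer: 4830136/1206615 ≈ 4.0030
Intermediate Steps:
3512/771 + (915 + 1677)/E = 3512/771 + (915 + 1677)/(-4695) = 3512*(1/771) + 2592*(-1/4695) = 3512/771 - 864/1565 = 4830136/1206615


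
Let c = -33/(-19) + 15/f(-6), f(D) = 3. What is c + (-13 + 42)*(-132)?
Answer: -72604/19 ≈ -3821.3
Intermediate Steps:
c = 128/19 (c = -33/(-19) + 15/3 = -33*(-1/19) + 15*(⅓) = 33/19 + 5 = 128/19 ≈ 6.7368)
c + (-13 + 42)*(-132) = 128/19 + (-13 + 42)*(-132) = 128/19 + 29*(-132) = 128/19 - 3828 = -72604/19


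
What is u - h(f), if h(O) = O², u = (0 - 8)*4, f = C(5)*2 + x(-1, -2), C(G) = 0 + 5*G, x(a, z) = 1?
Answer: -2633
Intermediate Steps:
C(G) = 5*G
f = 51 (f = (5*5)*2 + 1 = 25*2 + 1 = 50 + 1 = 51)
u = -32 (u = -8*4 = -32)
u - h(f) = -32 - 1*51² = -32 - 1*2601 = -32 - 2601 = -2633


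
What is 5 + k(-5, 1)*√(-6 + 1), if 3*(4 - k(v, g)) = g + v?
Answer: 5 + 16*I*√5/3 ≈ 5.0 + 11.926*I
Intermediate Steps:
k(v, g) = 4 - g/3 - v/3 (k(v, g) = 4 - (g + v)/3 = 4 + (-g/3 - v/3) = 4 - g/3 - v/3)
5 + k(-5, 1)*√(-6 + 1) = 5 + (4 - ⅓*1 - ⅓*(-5))*√(-6 + 1) = 5 + (4 - ⅓ + 5/3)*√(-5) = 5 + 16*(I*√5)/3 = 5 + 16*I*√5/3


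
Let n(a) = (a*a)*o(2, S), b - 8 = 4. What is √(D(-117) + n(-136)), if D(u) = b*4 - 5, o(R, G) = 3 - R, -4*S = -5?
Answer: √18539 ≈ 136.16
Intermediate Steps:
S = 5/4 (S = -¼*(-5) = 5/4 ≈ 1.2500)
b = 12 (b = 8 + 4 = 12)
n(a) = a² (n(a) = (a*a)*(3 - 1*2) = a²*(3 - 2) = a²*1 = a²)
D(u) = 43 (D(u) = 12*4 - 5 = 48 - 5 = 43)
√(D(-117) + n(-136)) = √(43 + (-136)²) = √(43 + 18496) = √18539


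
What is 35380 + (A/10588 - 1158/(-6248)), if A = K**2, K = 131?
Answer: 146290110997/4134614 ≈ 35382.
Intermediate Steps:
A = 17161 (A = 131**2 = 17161)
35380 + (A/10588 - 1158/(-6248)) = 35380 + (17161/10588 - 1158/(-6248)) = 35380 + (17161*(1/10588) - 1158*(-1/6248)) = 35380 + (17161/10588 + 579/3124) = 35380 + 7467677/4134614 = 146290110997/4134614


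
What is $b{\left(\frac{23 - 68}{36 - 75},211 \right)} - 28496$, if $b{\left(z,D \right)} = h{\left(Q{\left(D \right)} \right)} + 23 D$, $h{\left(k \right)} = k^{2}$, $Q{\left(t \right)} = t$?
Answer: $20878$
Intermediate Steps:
$b{\left(z,D \right)} = D^{2} + 23 D$
$b{\left(\frac{23 - 68}{36 - 75},211 \right)} - 28496 = 211 \left(23 + 211\right) - 28496 = 211 \cdot 234 - 28496 = 49374 - 28496 = 20878$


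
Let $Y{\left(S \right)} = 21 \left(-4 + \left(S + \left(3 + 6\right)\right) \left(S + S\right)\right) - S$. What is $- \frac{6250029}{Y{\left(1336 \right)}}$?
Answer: $- \frac{6250029}{75469220} \approx -0.082816$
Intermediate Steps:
$Y{\left(S \right)} = -84 - S + 42 S \left(9 + S\right)$ ($Y{\left(S \right)} = 21 \left(-4 + \left(S + 9\right) 2 S\right) - S = 21 \left(-4 + \left(9 + S\right) 2 S\right) - S = 21 \left(-4 + 2 S \left(9 + S\right)\right) - S = \left(-84 + 42 S \left(9 + S\right)\right) - S = -84 - S + 42 S \left(9 + S\right)$)
$- \frac{6250029}{Y{\left(1336 \right)}} = - \frac{6250029}{-84 + 42 \cdot 1336^{2} + 377 \cdot 1336} = - \frac{6250029}{-84 + 42 \cdot 1784896 + 503672} = - \frac{6250029}{-84 + 74965632 + 503672} = - \frac{6250029}{75469220}$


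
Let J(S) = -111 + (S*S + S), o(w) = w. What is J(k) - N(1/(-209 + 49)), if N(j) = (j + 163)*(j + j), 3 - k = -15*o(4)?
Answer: 50214879/12800 ≈ 3923.0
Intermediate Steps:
k = 63 (k = 3 - (-15)*4 = 3 - 1*(-60) = 3 + 60 = 63)
N(j) = 2*j*(163 + j) (N(j) = (163 + j)*(2*j) = 2*j*(163 + j))
J(S) = -111 + S + S² (J(S) = -111 + (S² + S) = -111 + (S + S²) = -111 + S + S²)
J(k) - N(1/(-209 + 49)) = (-111 + 63 + 63²) - 2*(163 + 1/(-209 + 49))/(-209 + 49) = (-111 + 63 + 3969) - 2*(163 + 1/(-160))/(-160) = 3921 - 2*(-1)*(163 - 1/160)/160 = 3921 - 2*(-1)*26079/(160*160) = 3921 - 1*(-26079/12800) = 3921 + 26079/12800 = 50214879/12800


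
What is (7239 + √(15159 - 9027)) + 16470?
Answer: 23709 + 2*√1533 ≈ 23787.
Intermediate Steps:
(7239 + √(15159 - 9027)) + 16470 = (7239 + √6132) + 16470 = (7239 + 2*√1533) + 16470 = 23709 + 2*√1533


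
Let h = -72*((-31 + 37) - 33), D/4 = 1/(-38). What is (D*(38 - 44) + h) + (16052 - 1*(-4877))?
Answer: 434599/19 ≈ 22874.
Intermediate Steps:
D = -2/19 (D = 4/(-38) = 4*(-1/38) = -2/19 ≈ -0.10526)
h = 1944 (h = -72*(6 - 33) = -72*(-27) = 1944)
(D*(38 - 44) + h) + (16052 - 1*(-4877)) = (-2*(38 - 44)/19 + 1944) + (16052 - 1*(-4877)) = (-2/19*(-6) + 1944) + (16052 + 4877) = (12/19 + 1944) + 20929 = 36948/19 + 20929 = 434599/19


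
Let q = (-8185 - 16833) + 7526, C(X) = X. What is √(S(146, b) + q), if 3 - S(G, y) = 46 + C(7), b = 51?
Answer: 7*I*√358 ≈ 132.45*I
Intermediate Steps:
S(G, y) = -50 (S(G, y) = 3 - (46 + 7) = 3 - 1*53 = 3 - 53 = -50)
q = -17492 (q = -25018 + 7526 = -17492)
√(S(146, b) + q) = √(-50 - 17492) = √(-17542) = 7*I*√358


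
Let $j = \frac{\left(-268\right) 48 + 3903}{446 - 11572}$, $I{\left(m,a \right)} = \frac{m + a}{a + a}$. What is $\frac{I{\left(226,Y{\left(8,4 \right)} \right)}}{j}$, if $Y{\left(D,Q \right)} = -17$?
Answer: $- \frac{1162667}{152337} \approx -7.6322$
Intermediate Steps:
$I{\left(m,a \right)} = \frac{a + m}{2 a}$
$j = \frac{8961}{11126}$ ($j = \frac{-12864 + 3903}{-11126} = \left(-8961\right) \left(- \frac{1}{11126}\right) = \frac{8961}{11126} \approx 0.80541$)
$\frac{I{\left(226,Y{\left(8,4 \right)} \right)}}{j} = \frac{\frac{1}{2} \frac{1}{-17} \left(-17 + 226\right)}{\frac{8961}{11126}} = \frac{1}{2} \left(- \frac{1}{17}\right) 209 \cdot \frac{11126}{8961} = \left(- \frac{209}{34}\right) \frac{11126}{8961} = - \frac{1162667}{152337}$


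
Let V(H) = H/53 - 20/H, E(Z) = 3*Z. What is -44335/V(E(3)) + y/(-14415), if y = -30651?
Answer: 101625157418/4704095 ≈ 21604.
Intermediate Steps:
V(H) = -20/H + H/53 (V(H) = H*(1/53) - 20/H = H/53 - 20/H = -20/H + H/53)
-44335/V(E(3)) + y/(-14415) = -44335/(-20/(3*3) + (3*3)/53) - 30651/(-14415) = -44335/(-20/9 + (1/53)*9) - 30651*(-1/14415) = -44335/(-20*⅑ + 9/53) + 10217/4805 = -44335/(-20/9 + 9/53) + 10217/4805 = -44335/(-979/477) + 10217/4805 = -44335*(-477/979) + 10217/4805 = 21147795/979 + 10217/4805 = 101625157418/4704095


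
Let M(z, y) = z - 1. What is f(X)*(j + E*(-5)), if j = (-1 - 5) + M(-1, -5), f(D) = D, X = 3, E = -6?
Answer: 66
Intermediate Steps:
M(z, y) = -1 + z
j = -8 (j = (-1 - 5) + (-1 - 1) = -6 - 2 = -8)
f(X)*(j + E*(-5)) = 3*(-8 - 6*(-5)) = 3*(-8 + 30) = 3*22 = 66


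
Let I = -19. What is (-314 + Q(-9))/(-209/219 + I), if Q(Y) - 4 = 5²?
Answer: 657/46 ≈ 14.283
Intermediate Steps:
Q(Y) = 29 (Q(Y) = 4 + 5² = 4 + 25 = 29)
(-314 + Q(-9))/(-209/219 + I) = (-314 + 29)/(-209/219 - 19) = -285/(-209*1/219 - 19) = -285/(-209/219 - 19) = -285/(-4370/219) = -285*(-219/4370) = 657/46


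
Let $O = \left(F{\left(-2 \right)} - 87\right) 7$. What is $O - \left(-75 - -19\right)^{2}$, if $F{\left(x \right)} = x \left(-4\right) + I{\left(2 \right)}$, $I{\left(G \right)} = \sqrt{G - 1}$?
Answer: $-3682$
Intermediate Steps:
$I{\left(G \right)} = \sqrt{-1 + G}$
$F{\left(x \right)} = 1 - 4 x$ ($F{\left(x \right)} = x \left(-4\right) + \sqrt{-1 + 2} = - 4 x + \sqrt{1} = - 4 x + 1 = 1 - 4 x$)
$O = -546$ ($O = \left(\left(1 - -8\right) - 87\right) 7 = \left(\left(1 + 8\right) - 87\right) 7 = \left(9 - 87\right) 7 = \left(-78\right) 7 = -546$)
$O - \left(-75 - -19\right)^{2} = -546 - \left(-75 - -19\right)^{2} = -546 - \left(-75 + 19\right)^{2} = -546 - \left(-56\right)^{2} = -546 - 3136 = -3682$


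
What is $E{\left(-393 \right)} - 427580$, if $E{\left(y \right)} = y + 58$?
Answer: $-427915$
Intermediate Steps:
$E{\left(y \right)} = 58 + y$
$E{\left(-393 \right)} - 427580 = \left(58 - 393\right) - 427580 = -335 - 427580 = -427915$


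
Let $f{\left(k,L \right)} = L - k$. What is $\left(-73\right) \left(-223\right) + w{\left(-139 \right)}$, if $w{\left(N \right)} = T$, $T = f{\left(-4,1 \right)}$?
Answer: $16284$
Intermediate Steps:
$T = 5$ ($T = 1 - -4 = 1 + 4 = 5$)
$w{\left(N \right)} = 5$
$\left(-73\right) \left(-223\right) + w{\left(-139 \right)} = \left(-73\right) \left(-223\right) + 5 = 16279 + 5 = 16284$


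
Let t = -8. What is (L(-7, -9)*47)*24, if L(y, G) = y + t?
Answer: -16920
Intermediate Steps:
L(y, G) = -8 + y (L(y, G) = y - 8 = -8 + y)
(L(-7, -9)*47)*24 = ((-8 - 7)*47)*24 = -15*47*24 = -705*24 = -16920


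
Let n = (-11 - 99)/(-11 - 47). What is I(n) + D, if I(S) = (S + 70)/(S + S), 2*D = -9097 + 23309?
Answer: 156749/22 ≈ 7125.0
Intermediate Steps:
D = 7106 (D = (-9097 + 23309)/2 = (½)*14212 = 7106)
n = 55/29 (n = -110/(-58) = -110*(-1/58) = 55/29 ≈ 1.8966)
I(S) = (70 + S)/(2*S) (I(S) = (70 + S)/((2*S)) = (70 + S)*(1/(2*S)) = (70 + S)/(2*S))
I(n) + D = (70 + 55/29)/(2*(55/29)) + 7106 = (½)*(29/55)*(2085/29) + 7106 = 417/22 + 7106 = 156749/22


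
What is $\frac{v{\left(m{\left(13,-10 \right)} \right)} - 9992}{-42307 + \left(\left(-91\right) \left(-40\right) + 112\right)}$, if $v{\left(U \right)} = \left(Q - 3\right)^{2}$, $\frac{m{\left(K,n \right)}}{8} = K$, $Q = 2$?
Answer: $\frac{9991}{38555} \approx 0.25914$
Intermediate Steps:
$m{\left(K,n \right)} = 8 K$
$v{\left(U \right)} = 1$ ($v{\left(U \right)} = \left(2 - 3\right)^{2} = \left(-1\right)^{2} = 1$)
$\frac{v{\left(m{\left(13,-10 \right)} \right)} - 9992}{-42307 + \left(\left(-91\right) \left(-40\right) + 112\right)} = \frac{1 - 9992}{-42307 + \left(\left(-91\right) \left(-40\right) + 112\right)} = - \frac{9991}{-42307 + \left(3640 + 112\right)} = - \frac{9991}{-42307 + 3752} = - \frac{9991}{-38555} = \left(-9991\right) \left(- \frac{1}{38555}\right) = \frac{9991}{38555}$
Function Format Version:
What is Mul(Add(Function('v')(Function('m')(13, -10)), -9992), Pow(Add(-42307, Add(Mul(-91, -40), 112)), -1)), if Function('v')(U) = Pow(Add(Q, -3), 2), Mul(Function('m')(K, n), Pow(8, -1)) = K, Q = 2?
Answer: Rational(9991, 38555) ≈ 0.25914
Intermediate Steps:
Function('m')(K, n) = Mul(8, K)
Function('v')(U) = 1 (Function('v')(U) = Pow(Add(2, -3), 2) = Pow(-1, 2) = 1)
Mul(Add(Function('v')(Function('m')(13, -10)), -9992), Pow(Add(-42307, Add(Mul(-91, -40), 112)), -1)) = Mul(Add(1, -9992), Pow(Add(-42307, Add(Mul(-91, -40), 112)), -1)) = Mul(-9991, Pow(Add(-42307, Add(3640, 112)), -1)) = Mul(-9991, Pow(Add(-42307, 3752), -1)) = Mul(-9991, Pow(-38555, -1)) = Mul(-9991, Rational(-1, 38555)) = Rational(9991, 38555)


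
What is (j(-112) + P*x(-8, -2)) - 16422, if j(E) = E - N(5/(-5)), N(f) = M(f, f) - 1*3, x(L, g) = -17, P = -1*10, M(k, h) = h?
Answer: -16360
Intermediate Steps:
P = -10
N(f) = -3 + f (N(f) = f - 1*3 = f - 3 = -3 + f)
j(E) = 4 + E (j(E) = E - (-3 + 5/(-5)) = E - (-3 + 5*(-1/5)) = E - (-3 - 1) = E - 1*(-4) = E + 4 = 4 + E)
(j(-112) + P*x(-8, -2)) - 16422 = ((4 - 112) - 10*(-17)) - 16422 = (-108 + 170) - 16422 = 62 - 16422 = -16360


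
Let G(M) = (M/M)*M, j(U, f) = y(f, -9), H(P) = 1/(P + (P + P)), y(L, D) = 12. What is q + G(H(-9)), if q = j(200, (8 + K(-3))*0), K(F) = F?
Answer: 323/27 ≈ 11.963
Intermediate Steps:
H(P) = 1/(3*P) (H(P) = 1/(P + 2*P) = 1/(3*P))
j(U, f) = 12
q = 12
G(M) = M (G(M) = 1*M = M)
q + G(H(-9)) = 12 + (⅓)/(-9) = 12 + (⅓)*(-⅑) = 12 - 1/27 = 323/27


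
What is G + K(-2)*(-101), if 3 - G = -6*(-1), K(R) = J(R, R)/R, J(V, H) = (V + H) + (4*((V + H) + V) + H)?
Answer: -1518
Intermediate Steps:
J(V, H) = 6*H + 9*V (J(V, H) = (H + V) + (4*((H + V) + V) + H) = (H + V) + (4*(H + 2*V) + H) = (H + V) + ((4*H + 8*V) + H) = (H + V) + (5*H + 8*V) = 6*H + 9*V)
K(R) = 15 (K(R) = (6*R + 9*R)/R = (15*R)/R = 15)
G = -3 (G = 3 - (-6)*(-1) = 3 - 1*6 = 3 - 6 = -3)
G + K(-2)*(-101) = -3 + 15*(-101) = -3 - 1515 = -1518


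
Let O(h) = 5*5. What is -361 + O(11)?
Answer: -336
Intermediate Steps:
O(h) = 25
-361 + O(11) = -361 + 25 = -336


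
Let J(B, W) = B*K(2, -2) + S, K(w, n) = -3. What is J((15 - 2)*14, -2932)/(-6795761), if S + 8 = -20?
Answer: 82/970823 ≈ 8.4464e-5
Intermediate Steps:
S = -28 (S = -8 - 20 = -28)
J(B, W) = -28 - 3*B (J(B, W) = B*(-3) - 28 = -3*B - 28 = -28 - 3*B)
J((15 - 2)*14, -2932)/(-6795761) = (-28 - 3*(15 - 2)*14)/(-6795761) = (-28 - 39*14)*(-1/6795761) = (-28 - 3*182)*(-1/6795761) = (-28 - 546)*(-1/6795761) = -574*(-1/6795761) = 82/970823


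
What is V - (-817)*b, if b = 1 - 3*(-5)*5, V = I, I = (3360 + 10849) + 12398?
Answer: 88699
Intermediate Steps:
I = 26607 (I = 14209 + 12398 = 26607)
V = 26607
b = 76 (b = 1 + 15*5 = 1 + 75 = 76)
V - (-817)*b = 26607 - (-817)*76 = 26607 - 1*(-62092) = 26607 + 62092 = 88699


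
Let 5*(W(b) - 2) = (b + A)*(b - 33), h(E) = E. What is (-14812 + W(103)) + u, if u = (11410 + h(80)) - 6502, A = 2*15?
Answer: -7960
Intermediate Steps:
A = 30
u = 4988 (u = (11410 + 80) - 6502 = 11490 - 6502 = 4988)
W(b) = 2 + (-33 + b)*(30 + b)/5 (W(b) = 2 + ((b + 30)*(b - 33))/5 = 2 + ((30 + b)*(-33 + b))/5 = 2 + ((-33 + b)*(30 + b))/5 = 2 + (-33 + b)*(30 + b)/5)
(-14812 + W(103)) + u = (-14812 + (-196 - ⅗*103 + (⅕)*103²)) + 4988 = (-14812 + (-196 - 309/5 + (⅕)*10609)) + 4988 = (-14812 + (-196 - 309/5 + 10609/5)) + 4988 = (-14812 + 1864) + 4988 = -12948 + 4988 = -7960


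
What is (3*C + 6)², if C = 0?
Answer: 36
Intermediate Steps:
(3*C + 6)² = (3*0 + 6)² = (0 + 6)² = 6² = 36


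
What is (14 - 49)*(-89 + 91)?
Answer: -70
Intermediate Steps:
(14 - 49)*(-89 + 91) = -35*2 = -70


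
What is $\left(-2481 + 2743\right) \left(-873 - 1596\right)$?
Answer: $-646878$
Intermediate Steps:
$\left(-2481 + 2743\right) \left(-873 - 1596\right) = 262 \left(-2469\right) = -646878$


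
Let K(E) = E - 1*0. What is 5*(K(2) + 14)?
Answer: 80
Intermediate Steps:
K(E) = E (K(E) = E + 0 = E)
5*(K(2) + 14) = 5*(2 + 14) = 5*16 = 80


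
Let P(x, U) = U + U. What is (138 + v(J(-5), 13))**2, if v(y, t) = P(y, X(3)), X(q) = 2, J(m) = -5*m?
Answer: 20164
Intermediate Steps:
P(x, U) = 2*U
v(y, t) = 4 (v(y, t) = 2*2 = 4)
(138 + v(J(-5), 13))**2 = (138 + 4)**2 = 142**2 = 20164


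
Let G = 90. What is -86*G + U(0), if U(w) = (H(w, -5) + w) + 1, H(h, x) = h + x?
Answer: -7744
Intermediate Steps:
U(w) = -4 + 2*w (U(w) = ((w - 5) + w) + 1 = ((-5 + w) + w) + 1 = (-5 + 2*w) + 1 = -4 + 2*w)
-86*G + U(0) = -86*90 + (-4 + 2*0) = -7740 + (-4 + 0) = -7740 - 4 = -7744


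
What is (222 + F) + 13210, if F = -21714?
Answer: -8282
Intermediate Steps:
(222 + F) + 13210 = (222 - 21714) + 13210 = -21492 + 13210 = -8282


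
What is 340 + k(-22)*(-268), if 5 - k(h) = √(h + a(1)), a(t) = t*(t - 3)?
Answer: -1000 + 536*I*√6 ≈ -1000.0 + 1312.9*I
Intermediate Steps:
a(t) = t*(-3 + t)
k(h) = 5 - √(-2 + h) (k(h) = 5 - √(h + 1*(-3 + 1)) = 5 - √(h + 1*(-2)) = 5 - √(h - 2) = 5 - √(-2 + h))
340 + k(-22)*(-268) = 340 + (5 - √(-2 - 22))*(-268) = 340 + (5 - √(-24))*(-268) = 340 + (5 - 2*I*√6)*(-268) = 340 + (-1340 + 536*I*√6) = -1000 + 536*I*√6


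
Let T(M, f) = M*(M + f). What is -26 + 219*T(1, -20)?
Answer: -4187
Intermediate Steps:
-26 + 219*T(1, -20) = -26 + 219*(1*(1 - 20)) = -26 + 219*(1*(-19)) = -26 + 219*(-19) = -26 - 4161 = -4187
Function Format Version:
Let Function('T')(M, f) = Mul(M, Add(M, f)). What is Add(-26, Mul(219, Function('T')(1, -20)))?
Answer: -4187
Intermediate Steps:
Add(-26, Mul(219, Function('T')(1, -20))) = Add(-26, Mul(219, Mul(1, Add(1, -20)))) = Add(-26, Mul(219, Mul(1, -19))) = Add(-26, Mul(219, -19)) = Add(-26, -4161) = -4187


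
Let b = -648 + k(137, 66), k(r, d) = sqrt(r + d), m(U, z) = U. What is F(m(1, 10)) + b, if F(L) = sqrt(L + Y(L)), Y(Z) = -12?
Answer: -648 + sqrt(203) + I*sqrt(11) ≈ -633.75 + 3.3166*I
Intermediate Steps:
k(r, d) = sqrt(d + r)
F(L) = sqrt(-12 + L) (F(L) = sqrt(L - 12) = sqrt(-12 + L))
b = -648 + sqrt(203) (b = -648 + sqrt(66 + 137) = -648 + sqrt(203) ≈ -633.75)
F(m(1, 10)) + b = sqrt(-12 + 1) + (-648 + sqrt(203)) = sqrt(-11) + (-648 + sqrt(203)) = I*sqrt(11) + (-648 + sqrt(203)) = -648 + sqrt(203) + I*sqrt(11)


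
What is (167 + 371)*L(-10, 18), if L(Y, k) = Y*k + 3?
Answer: -95226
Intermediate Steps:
L(Y, k) = 3 + Y*k
(167 + 371)*L(-10, 18) = (167 + 371)*(3 - 10*18) = 538*(3 - 180) = 538*(-177) = -95226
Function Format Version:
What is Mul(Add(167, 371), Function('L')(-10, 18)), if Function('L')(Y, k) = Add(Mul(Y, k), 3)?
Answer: -95226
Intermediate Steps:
Function('L')(Y, k) = Add(3, Mul(Y, k))
Mul(Add(167, 371), Function('L')(-10, 18)) = Mul(Add(167, 371), Add(3, Mul(-10, 18))) = Mul(538, Add(3, -180)) = Mul(538, -177) = -95226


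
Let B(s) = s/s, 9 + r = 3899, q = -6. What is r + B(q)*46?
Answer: 3936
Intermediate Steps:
r = 3890 (r = -9 + 3899 = 3890)
B(s) = 1
r + B(q)*46 = 3890 + 1*46 = 3890 + 46 = 3936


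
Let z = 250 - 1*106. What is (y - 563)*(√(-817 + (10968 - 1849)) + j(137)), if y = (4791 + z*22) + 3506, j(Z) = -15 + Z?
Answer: 1330044 + 10902*√8302 ≈ 2.3234e+6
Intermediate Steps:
z = 144 (z = 250 - 106 = 144)
y = 11465 (y = (4791 + 144*22) + 3506 = (4791 + 3168) + 3506 = 7959 + 3506 = 11465)
(y - 563)*(√(-817 + (10968 - 1849)) + j(137)) = (11465 - 563)*(√(-817 + (10968 - 1849)) + (-15 + 137)) = 10902*(√(-817 + 9119) + 122) = 10902*(√8302 + 122) = 10902*(122 + √8302) = 1330044 + 10902*√8302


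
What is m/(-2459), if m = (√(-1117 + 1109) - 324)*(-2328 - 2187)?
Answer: -1462860/2459 + 9030*I*√2/2459 ≈ -594.9 + 5.1933*I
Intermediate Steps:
m = 1462860 - 9030*I*√2 (m = (√(-8) - 324)*(-4515) = (2*I*√2 - 324)*(-4515) = (-324 + 2*I*√2)*(-4515) = 1462860 - 9030*I*√2 ≈ 1.4629e+6 - 12770.0*I)
m/(-2459) = (1462860 - 9030*I*√2)/(-2459) = (1462860 - 9030*I*√2)*(-1/2459) = -1462860/2459 + 9030*I*√2/2459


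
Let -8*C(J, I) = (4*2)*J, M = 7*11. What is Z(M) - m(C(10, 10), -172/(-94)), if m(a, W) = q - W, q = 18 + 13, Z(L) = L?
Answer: 2248/47 ≈ 47.830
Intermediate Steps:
M = 77
q = 31
C(J, I) = -J (C(J, I) = -4*2*J/8 = -J)
m(a, W) = 31 - W
Z(M) - m(C(10, 10), -172/(-94)) = 77 - (31 - (-172)/(-94)) = 77 - (31 - (-172)*(-1)/94) = 77 - (31 - 1*86/47) = 77 - (31 - 86/47) = 77 - 1*1371/47 = 77 - 1371/47 = 2248/47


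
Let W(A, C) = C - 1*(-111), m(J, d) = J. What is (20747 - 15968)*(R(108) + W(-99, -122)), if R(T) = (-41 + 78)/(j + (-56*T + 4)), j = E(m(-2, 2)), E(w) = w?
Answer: -318008997/6046 ≈ -52598.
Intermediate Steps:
W(A, C) = 111 + C (W(A, C) = C + 111 = 111 + C)
j = -2
R(T) = 37/(2 - 56*T) (R(T) = (-41 + 78)/(-2 + (-56*T + 4)) = 37/(-2 + (4 - 56*T)) = 37/(2 - 56*T))
(20747 - 15968)*(R(108) + W(-99, -122)) = (20747 - 15968)*(-37/(-2 + 56*108) + (111 - 122)) = 4779*(-37/(-2 + 6048) - 11) = 4779*(-37/6046 - 11) = 4779*(-66543/6046) = -318008997/6046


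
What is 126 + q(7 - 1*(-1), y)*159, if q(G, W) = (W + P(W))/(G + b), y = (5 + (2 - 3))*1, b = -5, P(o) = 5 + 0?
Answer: 603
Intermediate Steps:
P(o) = 5
y = 4 (y = (5 - 1)*1 = 4*1 = 4)
q(G, W) = (5 + W)/(-5 + G) (q(G, W) = (W + 5)/(G - 5) = (5 + W)/(-5 + G))
126 + q(7 - 1*(-1), y)*159 = 126 + ((5 + 4)/(-5 + (7 - 1*(-1))))*159 = 126 + (9/(-5 + (7 + 1)))*159 = 126 + (9/(-5 + 8))*159 = 126 + (9/3)*159 = 126 + ((⅓)*9)*159 = 126 + 3*159 = 126 + 477 = 603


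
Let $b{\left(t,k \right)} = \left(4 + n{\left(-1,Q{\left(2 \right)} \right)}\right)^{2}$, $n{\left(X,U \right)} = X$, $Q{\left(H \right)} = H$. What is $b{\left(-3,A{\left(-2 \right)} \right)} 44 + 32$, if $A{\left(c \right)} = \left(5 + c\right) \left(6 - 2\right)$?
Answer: $428$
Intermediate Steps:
$A{\left(c \right)} = 20 + 4 c$ ($A{\left(c \right)} = \left(5 + c\right) 4 = 20 + 4 c$)
$b{\left(t,k \right)} = 9$ ($b{\left(t,k \right)} = \left(4 - 1\right)^{2} = 3^{2} = 9$)
$b{\left(-3,A{\left(-2 \right)} \right)} 44 + 32 = 9 \cdot 44 + 32 = 396 + 32 = 428$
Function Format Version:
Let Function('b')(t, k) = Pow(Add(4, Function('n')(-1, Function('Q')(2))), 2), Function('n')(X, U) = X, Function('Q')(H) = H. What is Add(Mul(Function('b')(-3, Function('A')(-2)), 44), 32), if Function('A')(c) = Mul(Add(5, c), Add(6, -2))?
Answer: 428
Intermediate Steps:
Function('A')(c) = Add(20, Mul(4, c)) (Function('A')(c) = Mul(Add(5, c), 4) = Add(20, Mul(4, c)))
Function('b')(t, k) = 9 (Function('b')(t, k) = Pow(Add(4, -1), 2) = Pow(3, 2) = 9)
Add(Mul(Function('b')(-3, Function('A')(-2)), 44), 32) = Add(Mul(9, 44), 32) = Add(396, 32) = 428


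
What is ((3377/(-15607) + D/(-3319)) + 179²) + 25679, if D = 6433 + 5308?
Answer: 2989680366710/51799633 ≈ 57716.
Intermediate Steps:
D = 11741
((3377/(-15607) + D/(-3319)) + 179²) + 25679 = ((3377/(-15607) + 11741/(-3319)) + 179²) + 25679 = ((3377*(-1/15607) + 11741*(-1/3319)) + 32041) + 25679 = ((-3377/15607 - 11741/3319) + 32041) + 25679 = (-194450050/51799633 + 32041) + 25679 = 1659517590903/51799633 + 25679 = 2989680366710/51799633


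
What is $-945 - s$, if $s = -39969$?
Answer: $39024$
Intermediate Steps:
$-945 - s = -945 - -39969 = -945 + 39969 = 39024$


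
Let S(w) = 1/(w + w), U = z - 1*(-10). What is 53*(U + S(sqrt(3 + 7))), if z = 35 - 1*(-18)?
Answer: 3339 + 53*sqrt(10)/20 ≈ 3347.4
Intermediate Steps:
z = 53 (z = 35 + 18 = 53)
U = 63 (U = 53 - 1*(-10) = 53 + 10 = 63)
S(w) = 1/(2*w)
53*(U + S(sqrt(3 + 7))) = 53*(63 + 1/(2*(sqrt(3 + 7)))) = 53*(63 + 1/(2*(sqrt(10)))) = 53*(63 + (sqrt(10)/10)/2) = 53*(63 + sqrt(10)/20) = 3339 + 53*sqrt(10)/20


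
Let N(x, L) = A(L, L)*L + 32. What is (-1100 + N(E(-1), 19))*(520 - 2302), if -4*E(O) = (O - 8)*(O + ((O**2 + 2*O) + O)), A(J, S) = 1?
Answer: 1869318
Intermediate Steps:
E(O) = -(-8 + O)*(O**2 + 4*O)/4 (E(O) = -(O - 8)*(O + ((O**2 + 2*O) + O))/4 = -(-8 + O)*(O + (O**2 + 3*O))/4 = -(-8 + O)*(O**2 + 4*O)/4)
N(x, L) = 32 + L (N(x, L) = 1*L + 32 = L + 32 = 32 + L)
(-1100 + N(E(-1), 19))*(520 - 2302) = (-1100 + (32 + 19))*(520 - 2302) = (-1100 + 51)*(-1782) = -1049*(-1782) = 1869318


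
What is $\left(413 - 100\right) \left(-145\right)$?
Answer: $-45385$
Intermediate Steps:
$\left(413 - 100\right) \left(-145\right) = 313 \left(-145\right) = -45385$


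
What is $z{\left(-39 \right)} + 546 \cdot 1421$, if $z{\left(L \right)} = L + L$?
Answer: $775788$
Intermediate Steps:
$z{\left(L \right)} = 2 L$
$z{\left(-39 \right)} + 546 \cdot 1421 = 2 \left(-39\right) + 546 \cdot 1421 = -78 + 775866 = 775788$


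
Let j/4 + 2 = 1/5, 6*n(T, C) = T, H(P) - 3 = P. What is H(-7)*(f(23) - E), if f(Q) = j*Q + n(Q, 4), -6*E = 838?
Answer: 442/5 ≈ 88.400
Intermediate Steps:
H(P) = 3 + P
n(T, C) = T/6
j = -36/5 (j = -8 + 4/5 = -36/5 ≈ -7.2000)
E = -419/3 (E = -1/6*838 = -419/3 ≈ -139.67)
f(Q) = -211*Q/30 (f(Q) = -36*Q/5 + Q/6 = -211*Q/30)
H(-7)*(f(23) - E) = (3 - 7)*(-211/30*23 - 1*(-419/3)) = -4*(-4853/30 + 419/3) = -4*(-221/10) = 442/5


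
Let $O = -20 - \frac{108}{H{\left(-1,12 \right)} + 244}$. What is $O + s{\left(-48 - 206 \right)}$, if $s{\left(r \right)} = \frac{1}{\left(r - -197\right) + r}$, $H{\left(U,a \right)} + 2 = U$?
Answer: $- \frac{1532849}{74951} \approx -20.451$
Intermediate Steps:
$H{\left(U,a \right)} = -2 + U$
$s{\left(r \right)} = \frac{1}{197 + 2 r}$ ($s{\left(r \right)} = \frac{1}{\left(r + 197\right) + r} = \frac{1}{\left(197 + r\right) + r} = \frac{1}{197 + 2 r}$)
$O = - \frac{4928}{241}$ ($O = -20 - \frac{108}{\left(-2 - 1\right) + 244} = -20 - \frac{108}{-3 + 244} = -20 - \frac{108}{241} = - \frac{4928}{241} \approx -20.448$)
$O + s{\left(-48 - 206 \right)} = - \frac{4928}{241} + \frac{1}{197 + 2 \left(-48 - 206\right)} = - \frac{4928}{241} + \frac{1}{197 + 2 \left(-254\right)} = - \frac{4928}{241} + \frac{1}{197 - 508} = - \frac{4928}{241} + \frac{1}{-311} = - \frac{4928}{241} - \frac{1}{311} = - \frac{1532849}{74951}$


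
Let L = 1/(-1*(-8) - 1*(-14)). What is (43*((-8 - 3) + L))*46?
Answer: -238349/11 ≈ -21668.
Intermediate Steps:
L = 1/22 (L = 1/(8 + 14) = 1/22 ≈ 0.045455)
(43*((-8 - 3) + L))*46 = (43*((-8 - 3) + 1/22))*46 = (43*(-11 + 1/22))*46 = (43*(-241/22))*46 = -10363/22*46 = -238349/11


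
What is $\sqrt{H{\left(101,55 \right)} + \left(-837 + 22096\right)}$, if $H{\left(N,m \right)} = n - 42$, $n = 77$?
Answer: $39 \sqrt{14} \approx 145.92$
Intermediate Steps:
$H{\left(N,m \right)} = 35$ ($H{\left(N,m \right)} = 77 - 42 = 35$)
$\sqrt{H{\left(101,55 \right)} + \left(-837 + 22096\right)} = \sqrt{35 + \left(-837 + 22096\right)} = \sqrt{35 + 21259} = \sqrt{21294} = 39 \sqrt{14}$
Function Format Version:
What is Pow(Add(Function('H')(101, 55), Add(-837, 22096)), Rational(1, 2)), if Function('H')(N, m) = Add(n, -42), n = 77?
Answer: Mul(39, Pow(14, Rational(1, 2))) ≈ 145.92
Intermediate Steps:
Function('H')(N, m) = 35 (Function('H')(N, m) = Add(77, -42) = 35)
Pow(Add(Function('H')(101, 55), Add(-837, 22096)), Rational(1, 2)) = Pow(Add(35, Add(-837, 22096)), Rational(1, 2)) = Pow(Add(35, 21259), Rational(1, 2)) = Pow(21294, Rational(1, 2)) = Mul(39, Pow(14, Rational(1, 2)))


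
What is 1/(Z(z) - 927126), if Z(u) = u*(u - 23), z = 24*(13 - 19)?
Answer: -1/903078 ≈ -1.1073e-6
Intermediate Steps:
z = -144 (z = 24*(-6) = -144)
Z(u) = u*(-23 + u)
1/(Z(z) - 927126) = 1/(-144*(-23 - 144) - 927126) = 1/(-144*(-167) - 927126) = 1/(24048 - 927126) = 1/(-903078) = -1/903078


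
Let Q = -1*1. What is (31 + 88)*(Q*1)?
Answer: -119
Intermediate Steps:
Q = -1
(31 + 88)*(Q*1) = (31 + 88)*(-1*1) = 119*(-1) = -119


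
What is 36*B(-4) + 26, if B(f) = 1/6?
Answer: 32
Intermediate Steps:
B(f) = ⅙
36*B(-4) + 26 = 36*(⅙) + 26 = 6 + 26 = 32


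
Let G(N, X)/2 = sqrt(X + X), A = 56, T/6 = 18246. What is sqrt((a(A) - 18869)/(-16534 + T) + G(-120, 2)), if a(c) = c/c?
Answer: 5*sqrt(327992318)/46471 ≈ 1.9486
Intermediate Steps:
T = 109476 (T = 6*18246 = 109476)
a(c) = 1
G(N, X) = 2*sqrt(2)*sqrt(X) (G(N, X) = 2*sqrt(X + X) = 2*sqrt(2*X) = 2*(sqrt(2)*sqrt(X)) = 2*sqrt(2)*sqrt(X))
sqrt((a(A) - 18869)/(-16534 + T) + G(-120, 2)) = sqrt((1 - 18869)/(-16534 + 109476) + 2*sqrt(2)*sqrt(2)) = sqrt(-18868/92942 + 4) = sqrt(-18868*1/92942 + 4) = sqrt(-9434/46471 + 4) = sqrt(176450/46471) = 5*sqrt(327992318)/46471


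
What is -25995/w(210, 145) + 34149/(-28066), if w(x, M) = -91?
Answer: 726468111/2554006 ≈ 284.44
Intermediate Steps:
-25995/w(210, 145) + 34149/(-28066) = -25995/(-91) + 34149/(-28066) = -25995*(-1/91) + 34149*(-1/28066) = 25995/91 - 34149/28066 = 726468111/2554006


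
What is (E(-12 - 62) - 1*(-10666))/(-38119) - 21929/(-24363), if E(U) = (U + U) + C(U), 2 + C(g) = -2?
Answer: 579758969/928693197 ≈ 0.62427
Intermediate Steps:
C(g) = -4 (C(g) = -2 - 2 = -4)
E(U) = -4 + 2*U (E(U) = (U + U) - 4 = 2*U - 4 = -4 + 2*U)
(E(-12 - 62) - 1*(-10666))/(-38119) - 21929/(-24363) = ((-4 + 2*(-12 - 62)) - 1*(-10666))/(-38119) - 21929/(-24363) = ((-4 + 2*(-74)) + 10666)*(-1/38119) - 21929*(-1/24363) = ((-4 - 148) + 10666)*(-1/38119) + 21929/24363 = (-152 + 10666)*(-1/38119) + 21929/24363 = 10514*(-1/38119) + 21929/24363 = -10514/38119 + 21929/24363 = 579758969/928693197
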